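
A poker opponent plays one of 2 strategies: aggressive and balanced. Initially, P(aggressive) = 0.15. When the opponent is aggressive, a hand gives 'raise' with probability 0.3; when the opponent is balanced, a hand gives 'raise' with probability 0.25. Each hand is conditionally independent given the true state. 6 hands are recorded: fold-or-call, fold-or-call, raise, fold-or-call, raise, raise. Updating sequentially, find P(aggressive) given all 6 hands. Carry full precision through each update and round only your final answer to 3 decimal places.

Each posterior becomes the prior for the next update.
After 'fold-or-call': P(aggressive) = 0.7·0.1500 / (0.7·0.1500 + 0.75·0.8500) ≈ 0.1414
After 'fold-or-call': P(aggressive) = 0.7·0.1414 / (0.7·0.1414 + 0.75·0.8586) ≈ 0.1332
After 'raise': P(aggressive) = 0.3·0.1332 / (0.3·0.1332 + 0.25·0.8668) ≈ 0.1557
After 'fold-or-call': P(aggressive) = 0.7·0.1557 / (0.7·0.1557 + 0.75·0.8443) ≈ 0.1469
After 'raise': P(aggressive) = 0.3·0.1469 / (0.3·0.1469 + 0.25·0.8531) ≈ 0.1712
After 'raise': P(aggressive) = 0.3·0.1712 / (0.3·0.1712 + 0.25·0.8288) ≈ 0.1987

0.199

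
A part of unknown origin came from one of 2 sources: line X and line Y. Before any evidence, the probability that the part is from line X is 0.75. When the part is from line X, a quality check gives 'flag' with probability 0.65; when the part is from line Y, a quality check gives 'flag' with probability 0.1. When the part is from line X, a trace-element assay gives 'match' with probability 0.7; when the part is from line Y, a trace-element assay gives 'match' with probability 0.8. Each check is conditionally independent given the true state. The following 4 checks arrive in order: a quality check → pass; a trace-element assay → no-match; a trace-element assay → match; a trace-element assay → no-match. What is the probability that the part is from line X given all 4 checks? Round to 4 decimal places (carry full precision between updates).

0.6967

Apply Bayes' rule sequentially, carrying P(line X) forward.
After a quality check='pass': P(line X) = 0.35·0.7500 / (0.35·0.7500 + 0.9·0.2500) ≈ 0.5385
After a trace-element assay='no-match': P(line X) = 0.3·0.5385 / (0.3·0.5385 + 0.2·0.4615) ≈ 0.6364
After a trace-element assay='match': P(line X) = 0.7·0.6364 / (0.7·0.6364 + 0.8·0.3636) ≈ 0.6049
After a trace-element assay='no-match': P(line X) = 0.3·0.6049 / (0.3·0.6049 + 0.2·0.3951) ≈ 0.6967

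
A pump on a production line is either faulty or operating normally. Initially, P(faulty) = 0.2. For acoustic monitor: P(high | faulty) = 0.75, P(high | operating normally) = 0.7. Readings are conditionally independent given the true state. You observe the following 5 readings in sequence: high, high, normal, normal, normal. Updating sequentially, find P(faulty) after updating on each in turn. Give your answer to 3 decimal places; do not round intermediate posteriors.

After 'high': P(faulty) = 0.75·0.2000 / (0.75·0.2000 + 0.7·0.8000) ≈ 0.2113
After 'high': P(faulty) = 0.75·0.2113 / (0.75·0.2113 + 0.7·0.7887) ≈ 0.2230
After 'normal': P(faulty) = 0.25·0.2230 / (0.25·0.2230 + 0.3·0.7770) ≈ 0.1930
After 'normal': P(faulty) = 0.25·0.1930 / (0.25·0.1930 + 0.3·0.8070) ≈ 0.1662
After 'normal': P(faulty) = 0.25·0.1662 / (0.25·0.1662 + 0.3·0.8338) ≈ 0.1424

0.142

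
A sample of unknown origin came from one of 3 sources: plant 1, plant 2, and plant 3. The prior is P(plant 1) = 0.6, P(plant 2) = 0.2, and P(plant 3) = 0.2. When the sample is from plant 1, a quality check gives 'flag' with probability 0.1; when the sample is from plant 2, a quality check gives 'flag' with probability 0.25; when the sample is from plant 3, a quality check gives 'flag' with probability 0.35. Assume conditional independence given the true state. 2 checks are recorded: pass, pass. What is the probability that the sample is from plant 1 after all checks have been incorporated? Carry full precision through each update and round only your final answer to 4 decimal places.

Each posterior becomes the prior for the next update.
After 'pass': normaliser = 0.9·0.6000 + 0.75·0.2000 + 0.65·0.2000; P(plant 1) ≈ 0.6585, P(plant 2) ≈ 0.1829, P(plant 3) ≈ 0.1585
After 'pass': normaliser = 0.9·0.6585 + 0.75·0.1829 + 0.65·0.1585; P(plant 1) ≈ 0.7116, P(plant 2) ≈ 0.1647, P(plant 3) ≈ 0.1237

0.7116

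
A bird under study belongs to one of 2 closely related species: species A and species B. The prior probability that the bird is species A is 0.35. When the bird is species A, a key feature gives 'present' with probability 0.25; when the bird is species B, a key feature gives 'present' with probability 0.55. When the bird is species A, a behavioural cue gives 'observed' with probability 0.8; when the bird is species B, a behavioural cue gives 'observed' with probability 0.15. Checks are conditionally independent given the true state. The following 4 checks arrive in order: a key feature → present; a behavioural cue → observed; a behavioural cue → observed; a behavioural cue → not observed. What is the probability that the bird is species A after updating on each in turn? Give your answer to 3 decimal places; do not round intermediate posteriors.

After a key feature='present': P(species A) = 0.25·0.3500 / (0.25·0.3500 + 0.55·0.6500) ≈ 0.1966
After a behavioural cue='observed': P(species A) = 0.8·0.1966 / (0.8·0.1966 + 0.15·0.8034) ≈ 0.5662
After a behavioural cue='observed': P(species A) = 0.8·0.5662 / (0.8·0.5662 + 0.15·0.4338) ≈ 0.8744
After a behavioural cue='not observed': P(species A) = 0.2·0.8744 / (0.2·0.8744 + 0.85·0.1256) ≈ 0.6209

0.621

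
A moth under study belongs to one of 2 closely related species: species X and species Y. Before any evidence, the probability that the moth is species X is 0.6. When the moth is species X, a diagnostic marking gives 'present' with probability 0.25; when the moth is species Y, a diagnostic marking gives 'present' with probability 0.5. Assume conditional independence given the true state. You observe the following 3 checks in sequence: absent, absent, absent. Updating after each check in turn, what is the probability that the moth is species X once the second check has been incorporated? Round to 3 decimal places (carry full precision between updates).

0.771

After 'absent': P(species X) = 0.75·0.6000 / (0.75·0.6000 + 0.5·0.4000) ≈ 0.6923
After 'absent': P(species X) = 0.75·0.6923 / (0.75·0.6923 + 0.5·0.3077) ≈ 0.7714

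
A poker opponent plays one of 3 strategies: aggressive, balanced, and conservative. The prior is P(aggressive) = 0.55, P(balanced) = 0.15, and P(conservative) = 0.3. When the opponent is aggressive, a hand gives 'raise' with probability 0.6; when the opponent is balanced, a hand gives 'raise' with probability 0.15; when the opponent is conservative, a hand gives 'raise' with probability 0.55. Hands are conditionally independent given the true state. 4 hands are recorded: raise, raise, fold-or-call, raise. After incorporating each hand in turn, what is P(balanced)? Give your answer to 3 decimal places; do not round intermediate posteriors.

After 'raise': normaliser = 0.6·0.5500 + 0.15·0.1500 + 0.55·0.3000; P(aggressive) ≈ 0.6377, P(balanced) ≈ 0.0435, P(conservative) ≈ 0.3188
After 'raise': normaliser = 0.6·0.6377 + 0.15·0.0435 + 0.55·0.3188; P(aggressive) ≈ 0.6778, P(balanced) ≈ 0.0116, P(conservative) ≈ 0.3107
After 'fold-or-call': normaliser = 0.4·0.6778 + 0.85·0.0116 + 0.45·0.3107; P(aggressive) ≈ 0.6444, P(balanced) ≈ 0.0233, P(conservative) ≈ 0.3323
After 'raise': normaliser = 0.6·0.6444 + 0.15·0.0233 + 0.55·0.3323; P(aggressive) ≈ 0.6749, P(balanced) ≈ 0.0061, P(conservative) ≈ 0.3190

0.006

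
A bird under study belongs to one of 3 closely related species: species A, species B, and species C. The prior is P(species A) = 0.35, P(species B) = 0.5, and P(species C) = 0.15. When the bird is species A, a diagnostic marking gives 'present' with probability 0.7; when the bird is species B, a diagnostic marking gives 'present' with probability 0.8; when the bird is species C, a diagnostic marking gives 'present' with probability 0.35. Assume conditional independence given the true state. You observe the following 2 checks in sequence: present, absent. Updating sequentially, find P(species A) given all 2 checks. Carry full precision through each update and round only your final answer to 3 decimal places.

Each posterior becomes the prior for the next update.
After 'present': normaliser = 0.7·0.3500 + 0.8·0.5000 + 0.35·0.1500; P(species A) ≈ 0.3513, P(species B) ≈ 0.5735, P(species C) ≈ 0.0753
After 'absent': normaliser = 0.3·0.3513 + 0.2·0.5735 + 0.65·0.0753; P(species A) ≈ 0.3917, P(species B) ≈ 0.4264, P(species C) ≈ 0.1819

0.392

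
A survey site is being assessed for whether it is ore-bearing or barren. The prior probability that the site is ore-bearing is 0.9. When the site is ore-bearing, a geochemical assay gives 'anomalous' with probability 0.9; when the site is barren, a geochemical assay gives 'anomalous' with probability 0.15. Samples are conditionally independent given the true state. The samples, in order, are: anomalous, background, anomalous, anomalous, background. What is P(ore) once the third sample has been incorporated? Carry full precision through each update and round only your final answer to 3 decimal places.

0.974

Each posterior becomes the prior for the next update.
After 'anomalous': P(ore) = 0.9·0.9000 / (0.9·0.9000 + 0.15·0.1000) ≈ 0.9818
After 'background': P(ore) = 0.1·0.9818 / (0.1·0.9818 + 0.85·0.0182) ≈ 0.8640
After 'anomalous': P(ore) = 0.9·0.8640 / (0.9·0.8640 + 0.15·0.1360) ≈ 0.9744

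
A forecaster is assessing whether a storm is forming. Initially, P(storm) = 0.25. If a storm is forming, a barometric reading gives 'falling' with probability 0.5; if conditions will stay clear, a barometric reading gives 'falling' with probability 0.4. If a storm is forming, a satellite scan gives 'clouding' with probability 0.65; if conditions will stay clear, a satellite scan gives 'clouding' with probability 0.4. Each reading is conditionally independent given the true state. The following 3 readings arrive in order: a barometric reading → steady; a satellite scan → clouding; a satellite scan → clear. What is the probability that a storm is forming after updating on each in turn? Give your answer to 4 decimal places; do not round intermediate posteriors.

0.2084

After a barometric reading='steady': P(storm) = 0.5·0.2500 / (0.5·0.2500 + 0.6·0.7500) ≈ 0.2174
After a satellite scan='clouding': P(storm) = 0.65·0.2174 / (0.65·0.2174 + 0.4·0.7826) ≈ 0.3110
After a satellite scan='clear': P(storm) = 0.35·0.3110 / (0.35·0.3110 + 0.6·0.6890) ≈ 0.2084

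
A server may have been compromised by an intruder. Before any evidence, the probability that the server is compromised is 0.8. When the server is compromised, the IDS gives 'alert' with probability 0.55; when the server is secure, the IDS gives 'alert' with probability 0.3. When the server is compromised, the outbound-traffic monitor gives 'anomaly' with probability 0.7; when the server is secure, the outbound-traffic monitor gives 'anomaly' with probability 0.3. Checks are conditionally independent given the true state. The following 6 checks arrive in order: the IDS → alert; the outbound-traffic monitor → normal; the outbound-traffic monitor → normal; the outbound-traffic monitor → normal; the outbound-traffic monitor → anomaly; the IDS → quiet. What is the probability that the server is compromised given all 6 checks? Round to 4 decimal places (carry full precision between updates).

After the IDS='alert': P(compromised) = 0.55·0.8000 / (0.55·0.8000 + 0.3·0.2000) ≈ 0.8800
After the outbound-traffic monitor='normal': P(compromised) = 0.3·0.8800 / (0.3·0.8800 + 0.7·0.1200) ≈ 0.7586
After the outbound-traffic monitor='normal': P(compromised) = 0.3·0.7586 / (0.3·0.7586 + 0.7·0.2414) ≈ 0.5739
After the outbound-traffic monitor='normal': P(compromised) = 0.3·0.5739 / (0.3·0.5739 + 0.7·0.4261) ≈ 0.3660
After the outbound-traffic monitor='anomaly': P(compromised) = 0.7·0.3660 / (0.7·0.3660 + 0.3·0.6340) ≈ 0.5739
After the IDS='quiet': P(compromised) = 0.45·0.5739 / (0.45·0.5739 + 0.7·0.4261) ≈ 0.4641

0.4641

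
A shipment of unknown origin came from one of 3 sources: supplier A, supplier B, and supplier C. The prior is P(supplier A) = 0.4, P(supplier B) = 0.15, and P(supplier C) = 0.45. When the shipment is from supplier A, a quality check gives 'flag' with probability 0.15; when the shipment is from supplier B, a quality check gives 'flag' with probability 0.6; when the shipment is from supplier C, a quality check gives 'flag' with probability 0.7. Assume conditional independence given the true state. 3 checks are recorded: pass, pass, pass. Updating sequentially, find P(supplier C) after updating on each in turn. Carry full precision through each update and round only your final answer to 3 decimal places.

0.045

After 'pass': normaliser = 0.85·0.4000 + 0.4·0.1500 + 0.3·0.4500; P(supplier A) ≈ 0.6355, P(supplier B) ≈ 0.1121, P(supplier C) ≈ 0.2523
After 'pass': normaliser = 0.85·0.6355 + 0.4·0.1121 + 0.3·0.2523; P(supplier A) ≈ 0.8175, P(supplier B) ≈ 0.0679, P(supplier C) ≈ 0.1146
After 'pass': normaliser = 0.85·0.8175 + 0.4·0.0679 + 0.3·0.1146; P(supplier A) ≈ 0.9187, P(supplier B) ≈ 0.0359, P(supplier C) ≈ 0.0454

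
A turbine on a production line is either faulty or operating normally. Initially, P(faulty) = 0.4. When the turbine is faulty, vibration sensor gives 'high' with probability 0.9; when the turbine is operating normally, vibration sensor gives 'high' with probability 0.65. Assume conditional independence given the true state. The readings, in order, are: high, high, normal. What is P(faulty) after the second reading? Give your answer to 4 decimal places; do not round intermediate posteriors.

After 'high': P(faulty) = 0.9·0.4000 / (0.9·0.4000 + 0.65·0.6000) ≈ 0.4800
After 'high': P(faulty) = 0.9·0.4800 / (0.9·0.4800 + 0.65·0.5200) ≈ 0.5610

0.5610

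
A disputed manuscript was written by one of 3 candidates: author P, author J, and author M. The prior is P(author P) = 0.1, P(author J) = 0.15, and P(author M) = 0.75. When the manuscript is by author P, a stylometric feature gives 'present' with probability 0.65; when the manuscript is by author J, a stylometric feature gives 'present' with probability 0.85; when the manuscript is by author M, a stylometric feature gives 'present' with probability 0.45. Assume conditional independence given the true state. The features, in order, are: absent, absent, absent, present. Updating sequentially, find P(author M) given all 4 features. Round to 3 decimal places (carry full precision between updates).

After 'absent': normaliser = 0.35·0.1000 + 0.15·0.1500 + 0.55·0.7500; P(author P) ≈ 0.0745, P(author J) ≈ 0.0479, P(author M) ≈ 0.8777
After 'absent': normaliser = 0.35·0.0745 + 0.15·0.0479 + 0.55·0.8777; P(author P) ≈ 0.0505, P(author J) ≈ 0.0139, P(author M) ≈ 0.9356
After 'absent': normaliser = 0.35·0.0505 + 0.15·0.0139 + 0.55·0.9356; P(author P) ≈ 0.0331, P(author J) ≈ 0.0039, P(author M) ≈ 0.9630
After 'present': normaliser = 0.65·0.0331 + 0.85·0.0039 + 0.45·0.9630; P(author P) ≈ 0.0469, P(author J) ≈ 0.0072, P(author M) ≈ 0.9458

0.946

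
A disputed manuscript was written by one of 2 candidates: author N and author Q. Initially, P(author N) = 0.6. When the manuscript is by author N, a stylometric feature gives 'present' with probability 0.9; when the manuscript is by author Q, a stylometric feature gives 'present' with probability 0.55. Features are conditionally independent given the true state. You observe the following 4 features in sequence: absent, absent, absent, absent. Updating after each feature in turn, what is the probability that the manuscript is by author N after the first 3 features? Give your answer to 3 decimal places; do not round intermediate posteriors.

After 'absent': P(author N) = 0.1·0.6000 / (0.1·0.6000 + 0.45·0.4000) ≈ 0.2500
After 'absent': P(author N) = 0.1·0.2500 / (0.1·0.2500 + 0.45·0.7500) ≈ 0.0690
After 'absent': P(author N) = 0.1·0.0690 / (0.1·0.0690 + 0.45·0.9310) ≈ 0.0162

0.016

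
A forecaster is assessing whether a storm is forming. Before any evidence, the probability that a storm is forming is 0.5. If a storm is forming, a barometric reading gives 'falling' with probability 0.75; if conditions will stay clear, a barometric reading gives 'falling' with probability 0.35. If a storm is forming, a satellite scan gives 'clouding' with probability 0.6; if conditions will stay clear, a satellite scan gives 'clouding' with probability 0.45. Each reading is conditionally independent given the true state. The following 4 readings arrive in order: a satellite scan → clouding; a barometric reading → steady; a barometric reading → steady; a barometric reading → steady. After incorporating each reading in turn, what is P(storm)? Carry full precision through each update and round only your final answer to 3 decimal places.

After a satellite scan='clouding': P(storm) = 0.6·0.5000 / (0.6·0.5000 + 0.45·0.5000) ≈ 0.5714
After a barometric reading='steady': P(storm) = 0.25·0.5714 / (0.25·0.5714 + 0.65·0.4286) ≈ 0.3390
After a barometric reading='steady': P(storm) = 0.25·0.3390 / (0.25·0.3390 + 0.65·0.6610) ≈ 0.1647
After a barometric reading='steady': P(storm) = 0.25·0.1647 / (0.25·0.1647 + 0.65·0.8353) ≈ 0.0705

0.071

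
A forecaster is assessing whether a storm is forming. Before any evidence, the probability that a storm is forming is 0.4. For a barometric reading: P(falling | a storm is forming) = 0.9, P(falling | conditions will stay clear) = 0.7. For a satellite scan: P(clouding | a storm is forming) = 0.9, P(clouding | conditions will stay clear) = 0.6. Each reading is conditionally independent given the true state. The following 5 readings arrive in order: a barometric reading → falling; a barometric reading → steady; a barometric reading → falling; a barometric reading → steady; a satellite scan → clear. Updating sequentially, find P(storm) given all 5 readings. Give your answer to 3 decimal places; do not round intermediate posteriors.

After a barometric reading='falling': P(storm) = 0.9·0.4000 / (0.9·0.4000 + 0.7·0.6000) ≈ 0.4615
After a barometric reading='steady': P(storm) = 0.1·0.4615 / (0.1·0.4615 + 0.3·0.5385) ≈ 0.2222
After a barometric reading='falling': P(storm) = 0.9·0.2222 / (0.9·0.2222 + 0.7·0.7778) ≈ 0.2687
After a barometric reading='steady': P(storm) = 0.1·0.2687 / (0.1·0.2687 + 0.3·0.7313) ≈ 0.1091
After a satellite scan='clear': P(storm) = 0.1·0.1091 / (0.1·0.1091 + 0.4·0.8909) ≈ 0.0297

0.030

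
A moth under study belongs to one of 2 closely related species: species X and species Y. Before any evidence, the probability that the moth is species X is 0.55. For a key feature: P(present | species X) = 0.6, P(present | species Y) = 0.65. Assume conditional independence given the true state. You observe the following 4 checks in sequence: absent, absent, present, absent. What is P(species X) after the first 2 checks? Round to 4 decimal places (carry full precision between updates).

0.6148

After 'absent': P(species X) = 0.4·0.5500 / (0.4·0.5500 + 0.35·0.4500) ≈ 0.5828
After 'absent': P(species X) = 0.4·0.5828 / (0.4·0.5828 + 0.35·0.4172) ≈ 0.6148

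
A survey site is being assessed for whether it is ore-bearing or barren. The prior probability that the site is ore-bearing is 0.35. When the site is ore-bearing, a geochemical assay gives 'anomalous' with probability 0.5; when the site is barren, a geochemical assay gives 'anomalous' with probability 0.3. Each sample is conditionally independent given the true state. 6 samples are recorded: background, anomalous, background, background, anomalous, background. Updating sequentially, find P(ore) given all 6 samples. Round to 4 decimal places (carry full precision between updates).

After 'background': P(ore) = 0.5·0.3500 / (0.5·0.3500 + 0.7·0.6500) ≈ 0.2778
After 'anomalous': P(ore) = 0.5·0.2778 / (0.5·0.2778 + 0.3·0.7222) ≈ 0.3906
After 'background': P(ore) = 0.5·0.3906 / (0.5·0.3906 + 0.7·0.6094) ≈ 0.3141
After 'background': P(ore) = 0.5·0.3141 / (0.5·0.3141 + 0.7·0.6859) ≈ 0.2465
After 'anomalous': P(ore) = 0.5·0.2465 / (0.5·0.2465 + 0.3·0.7535) ≈ 0.3528
After 'background': P(ore) = 0.5·0.3528 / (0.5·0.3528 + 0.7·0.6472) ≈ 0.2802

0.2802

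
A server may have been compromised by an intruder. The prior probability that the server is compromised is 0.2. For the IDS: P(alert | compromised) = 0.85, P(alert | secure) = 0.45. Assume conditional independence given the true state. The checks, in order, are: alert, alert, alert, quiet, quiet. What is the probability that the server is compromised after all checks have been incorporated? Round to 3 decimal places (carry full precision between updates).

After 'alert': P(compromised) = 0.85·0.2000 / (0.85·0.2000 + 0.45·0.8000) ≈ 0.3208
After 'alert': P(compromised) = 0.85·0.3208 / (0.85·0.3208 + 0.45·0.6792) ≈ 0.4715
After 'alert': P(compromised) = 0.85·0.4715 / (0.85·0.4715 + 0.45·0.5285) ≈ 0.6275
After 'quiet': P(compromised) = 0.15·0.6275 / (0.15·0.6275 + 0.55·0.3725) ≈ 0.3148
After 'quiet': P(compromised) = 0.15·0.3148 / (0.15·0.3148 + 0.55·0.6852) ≈ 0.1114

0.111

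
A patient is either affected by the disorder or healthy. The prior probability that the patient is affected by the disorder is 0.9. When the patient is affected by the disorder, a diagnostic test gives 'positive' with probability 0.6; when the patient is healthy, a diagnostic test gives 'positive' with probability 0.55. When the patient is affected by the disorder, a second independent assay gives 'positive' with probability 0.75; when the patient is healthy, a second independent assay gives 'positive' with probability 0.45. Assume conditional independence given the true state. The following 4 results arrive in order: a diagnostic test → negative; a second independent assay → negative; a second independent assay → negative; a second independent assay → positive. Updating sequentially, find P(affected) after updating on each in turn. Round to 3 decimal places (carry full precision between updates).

After a diagnostic test='negative': P(affected) = 0.4·0.9000 / (0.4·0.9000 + 0.45·0.1000) ≈ 0.8889
After a second independent assay='negative': P(affected) = 0.25·0.8889 / (0.25·0.8889 + 0.55·0.1111) ≈ 0.7843
After a second independent assay='negative': P(affected) = 0.25·0.7843 / (0.25·0.7843 + 0.55·0.2157) ≈ 0.6231
After a second independent assay='positive': P(affected) = 0.75·0.6231 / (0.75·0.6231 + 0.45·0.3769) ≈ 0.7337

0.734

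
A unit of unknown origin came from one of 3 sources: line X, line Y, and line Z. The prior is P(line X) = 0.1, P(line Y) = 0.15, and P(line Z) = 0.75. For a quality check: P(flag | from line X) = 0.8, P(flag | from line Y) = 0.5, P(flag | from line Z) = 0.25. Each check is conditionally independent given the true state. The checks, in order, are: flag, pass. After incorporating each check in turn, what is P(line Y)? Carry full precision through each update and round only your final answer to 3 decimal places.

After 'flag': normaliser = 0.8·0.1000 + 0.5·0.1500 + 0.25·0.7500; P(line X) ≈ 0.2336, P(line Y) ≈ 0.2190, P(line Z) ≈ 0.5474
After 'pass': normaliser = 0.2·0.2336 + 0.5·0.2190 + 0.75·0.5474; P(line X) ≈ 0.0824, P(line Y) ≈ 0.1932, P(line Z) ≈ 0.7244

0.193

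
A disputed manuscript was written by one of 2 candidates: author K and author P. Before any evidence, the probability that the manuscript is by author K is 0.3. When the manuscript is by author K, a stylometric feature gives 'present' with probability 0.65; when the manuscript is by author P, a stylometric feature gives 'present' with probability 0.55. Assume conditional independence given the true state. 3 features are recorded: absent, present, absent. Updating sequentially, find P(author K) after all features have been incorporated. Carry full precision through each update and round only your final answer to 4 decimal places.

After 'absent': P(author K) = 0.35·0.3000 / (0.35·0.3000 + 0.45·0.7000) ≈ 0.2500
After 'present': P(author K) = 0.65·0.2500 / (0.65·0.2500 + 0.55·0.7500) ≈ 0.2826
After 'absent': P(author K) = 0.35·0.2826 / (0.35·0.2826 + 0.45·0.7174) ≈ 0.2345

0.2345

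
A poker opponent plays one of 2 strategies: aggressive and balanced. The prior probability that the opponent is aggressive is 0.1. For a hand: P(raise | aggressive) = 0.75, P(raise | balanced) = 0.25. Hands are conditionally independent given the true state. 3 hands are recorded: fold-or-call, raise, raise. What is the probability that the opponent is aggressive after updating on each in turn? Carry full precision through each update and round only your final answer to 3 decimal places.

0.250

After 'fold-or-call': P(aggressive) = 0.25·0.1000 / (0.25·0.1000 + 0.75·0.9000) ≈ 0.0357
After 'raise': P(aggressive) = 0.75·0.0357 / (0.75·0.0357 + 0.25·0.9643) ≈ 0.1000
After 'raise': P(aggressive) = 0.75·0.1000 / (0.75·0.1000 + 0.25·0.9000) ≈ 0.2500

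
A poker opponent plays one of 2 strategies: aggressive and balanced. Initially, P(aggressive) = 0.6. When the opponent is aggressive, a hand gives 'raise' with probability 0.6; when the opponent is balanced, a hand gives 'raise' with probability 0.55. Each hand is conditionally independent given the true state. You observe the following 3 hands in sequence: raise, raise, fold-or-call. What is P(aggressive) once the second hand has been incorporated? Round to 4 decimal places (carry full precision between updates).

After 'raise': P(aggressive) = 0.6·0.6000 / (0.6·0.6000 + 0.55·0.4000) ≈ 0.6207
After 'raise': P(aggressive) = 0.6·0.6207 / (0.6·0.6207 + 0.55·0.3793) ≈ 0.6409

0.6409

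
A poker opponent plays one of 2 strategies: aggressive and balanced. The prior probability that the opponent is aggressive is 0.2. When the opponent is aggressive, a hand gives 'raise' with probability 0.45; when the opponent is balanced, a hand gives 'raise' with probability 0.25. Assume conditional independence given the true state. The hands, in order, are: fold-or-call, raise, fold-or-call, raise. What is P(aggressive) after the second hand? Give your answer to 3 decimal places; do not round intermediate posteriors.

Each posterior becomes the prior for the next update.
After 'fold-or-call': P(aggressive) = 0.55·0.2000 / (0.55·0.2000 + 0.75·0.8000) ≈ 0.1549
After 'raise': P(aggressive) = 0.45·0.1549 / (0.45·0.1549 + 0.25·0.8451) ≈ 0.2481

0.248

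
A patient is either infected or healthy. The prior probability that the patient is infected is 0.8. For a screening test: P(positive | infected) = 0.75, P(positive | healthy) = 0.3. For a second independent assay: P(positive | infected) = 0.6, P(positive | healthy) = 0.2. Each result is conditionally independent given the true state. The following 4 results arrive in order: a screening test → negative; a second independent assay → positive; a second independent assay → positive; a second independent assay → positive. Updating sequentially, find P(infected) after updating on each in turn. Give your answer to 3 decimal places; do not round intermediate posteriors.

0.975

Each posterior becomes the prior for the next update.
After a screening test='negative': P(infected) = 0.25·0.8000 / (0.25·0.8000 + 0.7·0.2000) ≈ 0.5882
After a second independent assay='positive': P(infected) = 0.6·0.5882 / (0.6·0.5882 + 0.2·0.4118) ≈ 0.8108
After a second independent assay='positive': P(infected) = 0.6·0.8108 / (0.6·0.8108 + 0.2·0.1892) ≈ 0.9278
After a second independent assay='positive': P(infected) = 0.6·0.9278 / (0.6·0.9278 + 0.2·0.0722) ≈ 0.9747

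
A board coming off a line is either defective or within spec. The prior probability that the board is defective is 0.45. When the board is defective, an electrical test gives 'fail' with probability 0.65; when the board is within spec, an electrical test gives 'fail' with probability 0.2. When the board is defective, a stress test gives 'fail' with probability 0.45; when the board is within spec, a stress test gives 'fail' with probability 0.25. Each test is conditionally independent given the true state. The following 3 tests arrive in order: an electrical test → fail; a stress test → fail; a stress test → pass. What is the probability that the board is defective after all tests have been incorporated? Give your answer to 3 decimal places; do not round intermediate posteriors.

After an electrical test='fail': P(defective) = 0.65·0.4500 / (0.65·0.4500 + 0.2·0.5500) ≈ 0.7267
After a stress test='fail': P(defective) = 0.45·0.7267 / (0.45·0.7267 + 0.25·0.2733) ≈ 0.8272
After a stress test='pass': P(defective) = 0.55·0.8272 / (0.55·0.8272 + 0.75·0.1728) ≈ 0.7783

0.778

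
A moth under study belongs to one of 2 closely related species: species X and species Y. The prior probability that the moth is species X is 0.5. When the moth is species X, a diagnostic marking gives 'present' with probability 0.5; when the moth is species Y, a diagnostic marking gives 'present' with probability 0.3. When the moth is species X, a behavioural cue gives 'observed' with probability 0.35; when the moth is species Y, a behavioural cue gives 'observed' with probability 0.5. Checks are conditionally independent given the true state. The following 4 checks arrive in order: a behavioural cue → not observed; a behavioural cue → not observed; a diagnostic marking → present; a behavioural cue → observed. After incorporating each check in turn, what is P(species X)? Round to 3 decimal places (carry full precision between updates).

Apply Bayes' rule sequentially, carrying P(species X) forward.
After a behavioural cue='not observed': P(species X) = 0.65·0.5000 / (0.65·0.5000 + 0.5·0.5000) ≈ 0.5652
After a behavioural cue='not observed': P(species X) = 0.65·0.5652 / (0.65·0.5652 + 0.5·0.4348) ≈ 0.6283
After a diagnostic marking='present': P(species X) = 0.5·0.6283 / (0.5·0.6283 + 0.3·0.3717) ≈ 0.7380
After a behavioural cue='observed': P(species X) = 0.35·0.7380 / (0.35·0.7380 + 0.5·0.2620) ≈ 0.6635

0.663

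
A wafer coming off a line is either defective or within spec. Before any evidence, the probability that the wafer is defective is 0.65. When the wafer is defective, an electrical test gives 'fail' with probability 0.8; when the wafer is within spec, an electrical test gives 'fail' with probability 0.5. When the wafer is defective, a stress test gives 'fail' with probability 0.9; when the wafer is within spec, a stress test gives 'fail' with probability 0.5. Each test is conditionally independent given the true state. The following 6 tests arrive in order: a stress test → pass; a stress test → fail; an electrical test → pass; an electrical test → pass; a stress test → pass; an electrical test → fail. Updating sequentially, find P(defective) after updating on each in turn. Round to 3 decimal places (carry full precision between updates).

0.033

Apply Bayes' rule sequentially, carrying P(defective) forward.
After a stress test='pass': P(defective) = 0.1·0.6500 / (0.1·0.6500 + 0.5·0.3500) ≈ 0.2708
After a stress test='fail': P(defective) = 0.9·0.2708 / (0.9·0.2708 + 0.5·0.7292) ≈ 0.4007
After an electrical test='pass': P(defective) = 0.2·0.4007 / (0.2·0.4007 + 0.5·0.5993) ≈ 0.2110
After an electrical test='pass': P(defective) = 0.2·0.2110 / (0.2·0.2110 + 0.5·0.7890) ≈ 0.0966
After a stress test='pass': P(defective) = 0.1·0.0966 / (0.1·0.0966 + 0.5·0.9034) ≈ 0.0209
After an electrical test='fail': P(defective) = 0.8·0.0209 / (0.8·0.0209 + 0.5·0.9791) ≈ 0.0331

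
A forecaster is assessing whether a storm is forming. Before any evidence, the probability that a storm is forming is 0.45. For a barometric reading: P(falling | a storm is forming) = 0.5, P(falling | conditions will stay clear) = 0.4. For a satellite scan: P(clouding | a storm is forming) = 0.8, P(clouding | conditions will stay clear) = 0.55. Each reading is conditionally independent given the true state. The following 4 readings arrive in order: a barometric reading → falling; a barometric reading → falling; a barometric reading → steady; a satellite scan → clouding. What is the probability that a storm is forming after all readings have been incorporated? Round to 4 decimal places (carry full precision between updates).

0.6078

After a barometric reading='falling': P(storm) = 0.5·0.4500 / (0.5·0.4500 + 0.4·0.5500) ≈ 0.5056
After a barometric reading='falling': P(storm) = 0.5·0.5056 / (0.5·0.5056 + 0.4·0.4944) ≈ 0.5611
After a barometric reading='steady': P(storm) = 0.5·0.5611 / (0.5·0.5611 + 0.6·0.4389) ≈ 0.5158
After a satellite scan='clouding': P(storm) = 0.8·0.5158 / (0.8·0.5158 + 0.55·0.4842) ≈ 0.6078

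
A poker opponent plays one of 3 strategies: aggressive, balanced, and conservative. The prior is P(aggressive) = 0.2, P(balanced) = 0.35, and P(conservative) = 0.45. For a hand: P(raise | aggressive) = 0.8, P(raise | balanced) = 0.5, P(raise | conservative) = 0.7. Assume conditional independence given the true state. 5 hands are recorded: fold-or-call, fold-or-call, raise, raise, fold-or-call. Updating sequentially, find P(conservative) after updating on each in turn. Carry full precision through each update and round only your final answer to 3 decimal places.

After 'fold-or-call': normaliser = 0.2·0.2000 + 0.5·0.3500 + 0.3·0.4500; P(aggressive) ≈ 0.1143, P(balanced) ≈ 0.5000, P(conservative) ≈ 0.3857
After 'fold-or-call': normaliser = 0.2·0.1143 + 0.5·0.5000 + 0.3·0.3857; P(aggressive) ≈ 0.0588, P(balanced) ≈ 0.6434, P(conservative) ≈ 0.2978
After 'raise': normaliser = 0.8·0.0588 + 0.5·0.6434 + 0.7·0.2978; P(aggressive) ≈ 0.0815, P(balanced) ≈ 0.5573, P(conservative) ≈ 0.3611
After 'raise': normaliser = 0.8·0.0815 + 0.5·0.5573 + 0.7·0.3611; P(aggressive) ≈ 0.1093, P(balanced) ≈ 0.4670, P(conservative) ≈ 0.4237
After 'fold-or-call': normaliser = 0.2·0.1093 + 0.5·0.4670 + 0.3·0.4237; P(aggressive) ≈ 0.0572, P(balanced) ≈ 0.6105, P(conservative) ≈ 0.3323

0.332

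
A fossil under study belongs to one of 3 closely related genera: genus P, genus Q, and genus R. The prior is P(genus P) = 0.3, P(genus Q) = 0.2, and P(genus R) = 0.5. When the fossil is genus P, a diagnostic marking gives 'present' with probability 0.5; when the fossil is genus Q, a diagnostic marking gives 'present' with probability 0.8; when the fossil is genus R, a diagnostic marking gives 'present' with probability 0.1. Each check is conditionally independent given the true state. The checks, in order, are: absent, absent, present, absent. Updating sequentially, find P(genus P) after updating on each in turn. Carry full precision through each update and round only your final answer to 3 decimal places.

0.332

After 'absent': normaliser = 0.5·0.3000 + 0.2·0.2000 + 0.9·0.5000; P(genus P) ≈ 0.2344, P(genus Q) ≈ 0.0625, P(genus R) ≈ 0.7031
After 'absent': normaliser = 0.5·0.2344 + 0.2·0.0625 + 0.9·0.7031; P(genus P) ≈ 0.1537, P(genus Q) ≈ 0.0164, P(genus R) ≈ 0.8299
After 'present': normaliser = 0.5·0.1537 + 0.8·0.0164 + 0.1·0.8299; P(genus P) ≈ 0.4443, P(genus Q) ≈ 0.0758, P(genus R) ≈ 0.4799
After 'absent': normaliser = 0.5·0.4443 + 0.2·0.0758 + 0.9·0.4799; P(genus P) ≈ 0.3320, P(genus Q) ≈ 0.0227, P(genus R) ≈ 0.6454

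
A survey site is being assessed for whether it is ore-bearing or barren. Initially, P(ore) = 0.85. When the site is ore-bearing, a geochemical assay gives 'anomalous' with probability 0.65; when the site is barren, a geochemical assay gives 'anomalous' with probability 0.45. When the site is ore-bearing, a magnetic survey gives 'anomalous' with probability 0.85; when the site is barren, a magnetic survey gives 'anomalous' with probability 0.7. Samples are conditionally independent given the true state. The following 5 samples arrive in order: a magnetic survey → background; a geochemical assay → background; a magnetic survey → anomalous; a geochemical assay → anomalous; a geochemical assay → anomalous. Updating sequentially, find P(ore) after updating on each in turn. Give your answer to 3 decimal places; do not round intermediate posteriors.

0.820

Each posterior becomes the prior for the next update.
After a magnetic survey='background': P(ore) = 0.15·0.8500 / (0.15·0.8500 + 0.3·0.1500) ≈ 0.7391
After a geochemical assay='background': P(ore) = 0.35·0.7391 / (0.35·0.7391 + 0.55·0.2609) ≈ 0.6432
After a magnetic survey='anomalous': P(ore) = 0.85·0.6432 / (0.85·0.6432 + 0.7·0.3568) ≈ 0.6865
After a geochemical assay='anomalous': P(ore) = 0.65·0.6865 / (0.65·0.6865 + 0.45·0.3135) ≈ 0.7598
After a geochemical assay='anomalous': P(ore) = 0.65·0.7598 / (0.65·0.7598 + 0.45·0.2402) ≈ 0.8204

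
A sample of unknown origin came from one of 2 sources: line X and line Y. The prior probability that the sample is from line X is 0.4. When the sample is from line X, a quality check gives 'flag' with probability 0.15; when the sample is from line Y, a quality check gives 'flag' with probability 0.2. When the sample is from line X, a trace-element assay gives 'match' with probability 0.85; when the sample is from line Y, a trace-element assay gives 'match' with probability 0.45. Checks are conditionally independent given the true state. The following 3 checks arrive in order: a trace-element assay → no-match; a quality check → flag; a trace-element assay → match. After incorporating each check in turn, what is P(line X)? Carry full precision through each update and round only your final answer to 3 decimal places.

Apply Bayes' rule sequentially, carrying P(line X) forward.
After a trace-element assay='no-match': P(line X) = 0.15·0.4000 / (0.15·0.4000 + 0.55·0.6000) ≈ 0.1538
After a quality check='flag': P(line X) = 0.15·0.1538 / (0.15·0.1538 + 0.2·0.8462) ≈ 0.1200
After a trace-element assay='match': P(line X) = 0.85·0.1200 / (0.85·0.1200 + 0.45·0.8800) ≈ 0.2048

0.205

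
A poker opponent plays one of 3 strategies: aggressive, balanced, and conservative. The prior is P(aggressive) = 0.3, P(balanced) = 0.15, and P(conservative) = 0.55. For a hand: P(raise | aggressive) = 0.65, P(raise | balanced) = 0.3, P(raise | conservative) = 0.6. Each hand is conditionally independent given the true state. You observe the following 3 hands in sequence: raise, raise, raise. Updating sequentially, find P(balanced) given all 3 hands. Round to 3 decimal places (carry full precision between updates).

0.020

After 'raise': normaliser = 0.65·0.3000 + 0.3·0.1500 + 0.6·0.5500; P(aggressive) ≈ 0.3421, P(balanced) ≈ 0.0789, P(conservative) ≈ 0.5789
After 'raise': normaliser = 0.65·0.3421 + 0.3·0.0789 + 0.6·0.5789; P(aggressive) ≈ 0.3747, P(balanced) ≈ 0.0399, P(conservative) ≈ 0.5854
After 'raise': normaliser = 0.65·0.3747 + 0.3·0.0399 + 0.6·0.5854; P(aggressive) ≈ 0.4014, P(balanced) ≈ 0.0197, P(conservative) ≈ 0.5788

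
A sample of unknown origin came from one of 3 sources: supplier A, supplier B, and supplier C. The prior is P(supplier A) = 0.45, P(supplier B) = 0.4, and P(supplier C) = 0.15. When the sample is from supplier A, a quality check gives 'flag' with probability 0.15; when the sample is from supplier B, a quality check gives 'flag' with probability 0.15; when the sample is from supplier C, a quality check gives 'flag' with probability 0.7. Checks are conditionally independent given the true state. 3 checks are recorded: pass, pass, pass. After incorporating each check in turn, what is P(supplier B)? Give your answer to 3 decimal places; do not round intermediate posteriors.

0.467

After 'pass': normaliser = 0.85·0.4500 + 0.85·0.4000 + 0.3·0.1500; P(supplier A) ≈ 0.4984, P(supplier B) ≈ 0.4430, P(supplier C) ≈ 0.0586
After 'pass': normaliser = 0.85·0.4984 + 0.85·0.4430 + 0.3·0.0586; P(supplier A) ≈ 0.5180, P(supplier B) ≈ 0.4605, P(supplier C) ≈ 0.0215
After 'pass': normaliser = 0.85·0.5180 + 0.85·0.4605 + 0.3·0.0215; P(supplier A) ≈ 0.5253, P(supplier B) ≈ 0.4670, P(supplier C) ≈ 0.0077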